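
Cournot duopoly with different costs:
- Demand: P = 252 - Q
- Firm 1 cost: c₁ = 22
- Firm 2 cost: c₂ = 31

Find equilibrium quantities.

q₁* = 79.67, q₂* = 70.67

Work:
Reaction: q₁ = (252 - 22 - q₂)/2
Reaction: q₂ = (252 - 31 - q₁)/2
Solve simultaneously:
q₁* = (252 - 2×22 + 31)/3 = 79.67
q₂* = (252 - 2×31 + 22)/3 = 70.67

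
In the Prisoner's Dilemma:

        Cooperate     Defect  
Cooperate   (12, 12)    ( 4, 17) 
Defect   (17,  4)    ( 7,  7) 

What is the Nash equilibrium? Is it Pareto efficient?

(Defect, Defect) is NE; not Pareto efficient

Work:
Defect dominates Cooperate for both players:
If P2 cooperates: Defect (17) > Cooperate (12)
If P2 defects: Defect (7) > Cooperate (4)
NE: (Defect, Defect) with payoff (7, 7)
But (Cooperate, Cooperate) = (12, 12) Pareto dominates (7, 7)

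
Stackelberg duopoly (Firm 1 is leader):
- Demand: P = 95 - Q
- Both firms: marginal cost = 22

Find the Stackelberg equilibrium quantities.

q₁* (leader) = 36.5, q₂* (follower) = 18.25

Work:
Follower's reaction: q₂ = (a - c - q₁)/2
Leader substitutes: π₁ = q₁·(a - q₁ - (a-c-q₁)/2 - c)
FOC: q₁* = (95 - 22)/2 = 36.50
Then: q₂* = (95 - 22 - 36.5)/2 = 18.25
Leader has first-mover advantage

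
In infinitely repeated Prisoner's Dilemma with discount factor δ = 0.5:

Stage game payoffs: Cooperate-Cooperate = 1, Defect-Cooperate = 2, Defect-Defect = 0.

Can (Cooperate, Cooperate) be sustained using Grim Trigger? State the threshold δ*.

δ* = 0.5; since δ = 0.5 ≥ 0.5, cooperation can be sustained

Work:
For Grim Trigger:
Cooperate forever: 1/(1-δ)
Defect then punished: 2 + 0·δ/(1-δ)
Need: 1/(1-δ) ≥ 2 + 0·δ/(1-δ)
Solving: δ ≥ (T-R)/(T-P) = (2-1)/(2-0) = 0.5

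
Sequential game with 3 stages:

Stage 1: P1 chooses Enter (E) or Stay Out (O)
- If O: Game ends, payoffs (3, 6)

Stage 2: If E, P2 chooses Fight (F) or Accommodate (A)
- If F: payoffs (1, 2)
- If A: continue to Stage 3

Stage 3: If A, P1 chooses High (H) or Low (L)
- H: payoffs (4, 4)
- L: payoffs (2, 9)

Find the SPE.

SPE: (E, A, H); Outcome (4, 4)

Work:
Stage 3: P1 chooses H (4 vs 2)
Stage 2: P2: F->2, A->4 (anticipating H). Choose A
Stage 1: P1: O->3, E->4 (anticipating A, H). Choose E
SPE path: E -> A -> H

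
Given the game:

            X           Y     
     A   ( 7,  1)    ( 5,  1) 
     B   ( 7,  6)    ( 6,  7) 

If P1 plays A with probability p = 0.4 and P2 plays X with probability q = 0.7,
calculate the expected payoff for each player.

E[P1] = 6.58, E[P2] = 4.18

Work:
E[P1] = p·q·π₁(A,X) + p·(1-q)·π₁(A,Y) + (1-p)·q·π₁(B,X) + (1-p)·(1-q)·π₁(B,Y)
= 0.4·0.7·7 + 0.4·0.3·5 + 0.6·0.7·7 + 0.6·0.3·6
= 6.58

E[P2] = 4.18 (similar calculation)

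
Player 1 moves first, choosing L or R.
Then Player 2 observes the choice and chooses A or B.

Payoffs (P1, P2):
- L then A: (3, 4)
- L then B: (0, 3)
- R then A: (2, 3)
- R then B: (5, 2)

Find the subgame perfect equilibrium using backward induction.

P1 plays L, P2 plays A after L and A after R; Payoff (3, 4)

Work:
Backward induction:
After L: P2 chooses A → P1 gets 3
After R: P2 chooses A → P1 gets 2
P1 chooses L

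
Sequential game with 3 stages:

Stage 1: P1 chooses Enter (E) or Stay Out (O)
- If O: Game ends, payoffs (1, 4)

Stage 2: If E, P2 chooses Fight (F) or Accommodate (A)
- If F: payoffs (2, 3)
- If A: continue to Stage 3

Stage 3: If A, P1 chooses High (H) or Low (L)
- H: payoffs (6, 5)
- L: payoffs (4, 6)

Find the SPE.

SPE: (E, A, H); Outcome (6, 5)

Work:
Stage 3: P1 chooses H (6 vs 4)
Stage 2: P2: F->3, A->5 (anticipating H). Choose A
Stage 1: P1: O->1, E->6 (anticipating A, H). Choose E
SPE path: E -> A -> H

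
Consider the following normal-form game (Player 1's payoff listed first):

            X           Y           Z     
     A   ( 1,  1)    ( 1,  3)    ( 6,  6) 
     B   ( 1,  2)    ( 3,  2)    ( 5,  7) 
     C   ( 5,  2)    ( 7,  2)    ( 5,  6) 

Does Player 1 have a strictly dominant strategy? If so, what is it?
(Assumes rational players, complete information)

No strictly dominant strategy exists for Player 1

Work:
A strategy strictly dominates another if it gives a strictly higher payoff against every opponent action. Compare each pair of P1's strategies column-by-column:
  A vs B: [1 vs 1, 1 vs 3, 6 vs 5] → A does not strictly dominate B (column X: 1 ≤ 1)
  A vs C: [1 vs 5, 1 vs 7, 6 vs 5] → A does not strictly dominate C (column X: 1 ≤ 5)
  B vs A: [1 vs 1, 3 vs 1, 5 vs 6] → B does not strictly dominate A (column X: 1 ≤ 1)
  B vs C: [1 vs 5, 3 vs 7, 5 vs 5] → B does not strictly dominate C (column X: 1 ≤ 5)
  C vs A: [5 vs 1, 7 vs 1, 5 vs 6] → C does not strictly dominate A (column Z: 5 ≤ 6)
  C vs B: [5 vs 1, 7 vs 3, 5 vs 5] → C does not strictly dominate B (column Z: 5 ≤ 5)
No single strategy strictly dominates all others → no strictly dominant strategy.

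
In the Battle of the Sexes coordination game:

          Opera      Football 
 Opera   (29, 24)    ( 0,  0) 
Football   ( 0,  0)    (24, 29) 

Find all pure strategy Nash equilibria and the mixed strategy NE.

Pure NE: (Opera, Opera) and (Football, Football); Mixed NE: p = 0.5472, q = 0.4528

Work:
Check pure NE:
(Opera, Opera): (29, 24) - no unilateral deviation beneficial
(Football, Football): (24, 29) - no unilateral deviation beneficial
Mixed NE: P1 plays Opera with p = 0.5472, P2 plays Opera with q = 0.4528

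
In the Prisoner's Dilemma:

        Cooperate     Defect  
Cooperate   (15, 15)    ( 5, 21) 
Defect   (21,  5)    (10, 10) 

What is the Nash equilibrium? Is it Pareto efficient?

(Defect, Defect) is NE; not Pareto efficient

Work:
Defect dominates Cooperate for both players:
If P2 cooperates: Defect (21) > Cooperate (15)
If P2 defects: Defect (10) > Cooperate (5)
NE: (Defect, Defect) with payoff (10, 10)
But (Cooperate, Cooperate) = (15, 15) Pareto dominates (10, 10)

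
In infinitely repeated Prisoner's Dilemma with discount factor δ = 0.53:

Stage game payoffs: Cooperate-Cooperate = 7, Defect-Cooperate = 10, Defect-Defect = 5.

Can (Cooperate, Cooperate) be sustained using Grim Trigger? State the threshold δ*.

δ* = 0.6; since δ = 0.53 < 0.6, cooperation cannot be sustained

Work:
For Grim Trigger:
Cooperate forever: 7/(1-δ)
Defect then punished: 10 + 5·δ/(1-δ)
Need: 7/(1-δ) ≥ 10 + 5·δ/(1-δ)
Solving: δ ≥ (T-R)/(T-P) = (10-7)/(10-5) = 0.6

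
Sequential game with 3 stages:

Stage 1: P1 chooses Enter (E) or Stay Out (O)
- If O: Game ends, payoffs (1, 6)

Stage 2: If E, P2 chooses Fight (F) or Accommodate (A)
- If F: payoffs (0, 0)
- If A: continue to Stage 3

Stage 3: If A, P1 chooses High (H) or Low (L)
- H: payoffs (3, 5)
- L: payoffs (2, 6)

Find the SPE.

SPE: (E, A, H); Outcome (3, 5)

Work:
Stage 3: P1 chooses H (3 vs 2)
Stage 2: P2: F->0, A->5 (anticipating H). Choose A
Stage 1: P1: O->1, E->3 (anticipating A, H). Choose E
SPE path: E -> A -> H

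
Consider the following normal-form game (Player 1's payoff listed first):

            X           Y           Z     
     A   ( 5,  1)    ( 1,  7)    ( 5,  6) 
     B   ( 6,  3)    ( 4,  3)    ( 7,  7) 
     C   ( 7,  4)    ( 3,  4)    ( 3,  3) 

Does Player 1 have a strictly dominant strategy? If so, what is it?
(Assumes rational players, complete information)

No strictly dominant strategy exists for Player 1

Work:
A strategy strictly dominates another if it gives a strictly higher payoff against every opponent action. Compare each pair of P1's strategies column-by-column:
  A vs B: [5 vs 6, 1 vs 4, 5 vs 7] → A does not strictly dominate B (column X: 5 ≤ 6)
  A vs C: [5 vs 7, 1 vs 3, 5 vs 3] → A does not strictly dominate C (column X: 5 ≤ 7)
  B vs A: [6 vs 5, 4 vs 1, 7 vs 5] → B strictly dominates A
  B vs C: [6 vs 7, 4 vs 3, 7 vs 3] → B does not strictly dominate C (column X: 6 ≤ 7)
  C vs A: [7 vs 5, 3 vs 1, 3 vs 5] → C does not strictly dominate A (column Z: 3 ≤ 5)
  C vs B: [7 vs 6, 3 vs 4, 3 vs 7] → C does not strictly dominate B (column Y: 3 ≤ 4)
No single strategy strictly dominates all others → no strictly dominant strategy.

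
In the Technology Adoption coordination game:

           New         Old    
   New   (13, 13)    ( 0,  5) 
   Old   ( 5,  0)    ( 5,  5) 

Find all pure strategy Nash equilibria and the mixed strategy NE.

Pure NE: (New, New) and (Old, Old); Mixed NE: p = 0.3846, q = 0.3846

Work:
Check pure NE:
(New, New): (13, 13) - no unilateral deviation beneficial
(Old, Old): (5, 5) - no unilateral deviation beneficial
Mixed NE: P1 plays New with p = 0.3846, P2 plays New with q = 0.3846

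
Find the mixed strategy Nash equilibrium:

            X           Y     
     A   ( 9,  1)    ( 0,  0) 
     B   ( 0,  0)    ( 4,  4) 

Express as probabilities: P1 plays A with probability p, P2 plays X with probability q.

p = 0.8, q = 0.3077

Work:
Find probabilities that make opponent indifferent:
P2 chooses q to make P1 indifferent between A and B
P1 chooses p to make P2 indifferent between X and Y
Mixed NE: P1 plays (A: 0.8, B: 0.2), P2 plays (X: 0.3077, Y: 0.6923)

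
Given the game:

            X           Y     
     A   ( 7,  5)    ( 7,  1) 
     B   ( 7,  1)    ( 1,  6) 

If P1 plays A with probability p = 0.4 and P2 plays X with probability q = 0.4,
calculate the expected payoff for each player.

E[P1] = 4.84, E[P2] = 3.44

Work:
E[P1] = p·q·π₁(A,X) + p·(1-q)·π₁(A,Y) + (1-p)·q·π₁(B,X) + (1-p)·(1-q)·π₁(B,Y)
= 0.4·0.4·7 + 0.4·0.6·7 + 0.6·0.4·7 + 0.6·0.6·1
= 4.84

E[P2] = 3.44 (similar calculation)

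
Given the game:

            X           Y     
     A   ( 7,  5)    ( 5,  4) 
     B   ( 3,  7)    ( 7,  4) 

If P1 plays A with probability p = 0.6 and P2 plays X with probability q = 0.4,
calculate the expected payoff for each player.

E[P1] = 5.64, E[P2] = 4.72

Work:
E[P1] = p·q·π₁(A,X) + p·(1-q)·π₁(A,Y) + (1-p)·q·π₁(B,X) + (1-p)·(1-q)·π₁(B,Y)
= 0.6·0.4·7 + 0.6·0.6·5 + 0.4·0.4·3 + 0.4·0.6·7
= 5.64

E[P2] = 4.72 (similar calculation)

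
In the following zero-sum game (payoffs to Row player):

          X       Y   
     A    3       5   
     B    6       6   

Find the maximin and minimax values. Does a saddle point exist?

Maximin = 6, Minimax = 6, Saddle: True

Work:
Row minimums: [3, 6] → maximin = 6
Column maximums: [6, 6] → minimax = 6
Saddle point exists! Game value = 6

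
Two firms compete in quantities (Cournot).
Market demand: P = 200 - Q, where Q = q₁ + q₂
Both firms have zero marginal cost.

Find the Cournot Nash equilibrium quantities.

q₁* = q₂* = 66.67; P* = 66.67

Work:
Profit: π_i = P·q_i = (a - q_i - q_j)·q_i
FOC: ∂π_i/∂q_i = a - 2q_i - q_j = 0
Reaction function: q_i = (200 - q_j)/2
Symmetry: q* = 200/3 = 66.67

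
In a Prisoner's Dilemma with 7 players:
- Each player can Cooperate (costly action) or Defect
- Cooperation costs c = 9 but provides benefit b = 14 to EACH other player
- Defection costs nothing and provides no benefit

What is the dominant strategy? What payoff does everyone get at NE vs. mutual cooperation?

Dominant: Defect; NE payoff = 0; Coop payoff = 75

Work:
Defect dominates (saves cost c = 9, benefit to others is external)
NE: All defect → everyone gets 0
If all cooperate: each receives (6)×14 - 9 = 75
Social dilemma: 75 > 0 but NE gives 0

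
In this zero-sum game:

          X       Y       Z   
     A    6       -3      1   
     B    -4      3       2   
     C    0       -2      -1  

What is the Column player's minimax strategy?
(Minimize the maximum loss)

Column should play Z, value = 2

Work:
Column player minimizes Row's maximum payoff:
Column X: max payoff to Row = 6
Column Y: max payoff to Row = 3
Column Z: max payoff to Row = 2
Minimum is 2, achieved by column Z.
Minimax strategy: Z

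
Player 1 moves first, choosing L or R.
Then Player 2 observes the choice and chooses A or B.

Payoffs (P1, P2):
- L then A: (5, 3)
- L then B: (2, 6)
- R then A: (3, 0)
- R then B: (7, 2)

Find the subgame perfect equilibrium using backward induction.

P1 plays R, P2 plays B after L and B after R; Payoff (7, 2)

Work:
Backward induction:
After L: P2 chooses B → P1 gets 2
After R: P2 chooses B → P1 gets 7
P1 chooses R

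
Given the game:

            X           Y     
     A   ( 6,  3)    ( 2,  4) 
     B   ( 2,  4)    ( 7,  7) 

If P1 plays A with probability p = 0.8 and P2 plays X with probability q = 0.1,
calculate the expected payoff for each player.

E[P1] = 3.22, E[P2] = 4.46

Work:
E[P1] = p·q·π₁(A,X) + p·(1-q)·π₁(A,Y) + (1-p)·q·π₁(B,X) + (1-p)·(1-q)·π₁(B,Y)
= 0.8·0.1·6 + 0.8·0.9·2 + 0.2·0.1·2 + 0.2·0.9·7
= 3.22

E[P2] = 4.46 (similar calculation)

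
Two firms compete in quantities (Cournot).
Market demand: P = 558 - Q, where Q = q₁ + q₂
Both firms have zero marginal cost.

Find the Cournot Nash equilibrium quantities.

q₁* = q₂* = 186.0; P* = 186.0

Work:
Profit: π_i = P·q_i = (a - q_i - q_j)·q_i
FOC: ∂π_i/∂q_i = a - 2q_i - q_j = 0
Reaction function: q_i = (558 - q_j)/2
Symmetry: q* = 558/3 = 186.0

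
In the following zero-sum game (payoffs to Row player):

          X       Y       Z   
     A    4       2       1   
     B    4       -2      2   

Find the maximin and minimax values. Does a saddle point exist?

Maximin = 1, Minimax = 2, Saddle: False

Work:
Row minimums: [1, -2] → maximin = 1
Column maximums: [4, 2, 2] → minimax = 2
No saddle point (maximin ≠ minimax). Mixed strategy needed.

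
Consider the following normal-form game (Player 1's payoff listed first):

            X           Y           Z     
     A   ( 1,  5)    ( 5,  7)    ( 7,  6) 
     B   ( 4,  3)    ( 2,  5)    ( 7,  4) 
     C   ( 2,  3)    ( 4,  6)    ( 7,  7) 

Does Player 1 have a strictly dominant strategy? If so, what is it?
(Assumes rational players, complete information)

No strictly dominant strategy exists for Player 1

Work:
A strategy strictly dominates another if it gives a strictly higher payoff against every opponent action. Compare each pair of P1's strategies column-by-column:
  A vs B: [1 vs 4, 5 vs 2, 7 vs 7] → A does not strictly dominate B (column X: 1 ≤ 4)
  A vs C: [1 vs 2, 5 vs 4, 7 vs 7] → A does not strictly dominate C (column X: 1 ≤ 2)
  B vs A: [4 vs 1, 2 vs 5, 7 vs 7] → B does not strictly dominate A (column Y: 2 ≤ 5)
  B vs C: [4 vs 2, 2 vs 4, 7 vs 7] → B does not strictly dominate C (column Y: 2 ≤ 4)
  C vs A: [2 vs 1, 4 vs 5, 7 vs 7] → C does not strictly dominate A (column Y: 4 ≤ 5)
  C vs B: [2 vs 4, 4 vs 2, 7 vs 7] → C does not strictly dominate B (column X: 2 ≤ 4)
No single strategy strictly dominates all others → no strictly dominant strategy.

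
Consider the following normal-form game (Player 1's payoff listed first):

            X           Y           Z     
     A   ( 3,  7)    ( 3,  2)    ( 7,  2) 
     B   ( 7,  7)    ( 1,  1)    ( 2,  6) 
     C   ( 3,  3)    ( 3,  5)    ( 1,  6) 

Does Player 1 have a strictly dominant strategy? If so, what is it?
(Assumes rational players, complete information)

No strictly dominant strategy exists for Player 1

Work:
A strategy strictly dominates another if it gives a strictly higher payoff against every opponent action. Compare each pair of P1's strategies column-by-column:
  A vs B: [3 vs 7, 3 vs 1, 7 vs 2] → A does not strictly dominate B (column X: 3 ≤ 7)
  A vs C: [3 vs 3, 3 vs 3, 7 vs 1] → A does not strictly dominate C (column X: 3 ≤ 3)
  B vs A: [7 vs 3, 1 vs 3, 2 vs 7] → B does not strictly dominate A (column Y: 1 ≤ 3)
  B vs C: [7 vs 3, 1 vs 3, 2 vs 1] → B does not strictly dominate C (column Y: 1 ≤ 3)
  C vs A: [3 vs 3, 3 vs 3, 1 vs 7] → C does not strictly dominate A (column X: 3 ≤ 3)
  C vs B: [3 vs 7, 3 vs 1, 1 vs 2] → C does not strictly dominate B (column X: 3 ≤ 7)
No single strategy strictly dominates all others → no strictly dominant strategy.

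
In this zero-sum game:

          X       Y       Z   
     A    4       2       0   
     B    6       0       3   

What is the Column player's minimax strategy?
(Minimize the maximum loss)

Column should play Y, value = 2

Work:
Column player minimizes Row's maximum payoff:
Column X: max payoff to Row = 6
Column Y: max payoff to Row = 2
Column Z: max payoff to Row = 3
Minimum is 2, achieved by column Y.
Minimax strategy: Y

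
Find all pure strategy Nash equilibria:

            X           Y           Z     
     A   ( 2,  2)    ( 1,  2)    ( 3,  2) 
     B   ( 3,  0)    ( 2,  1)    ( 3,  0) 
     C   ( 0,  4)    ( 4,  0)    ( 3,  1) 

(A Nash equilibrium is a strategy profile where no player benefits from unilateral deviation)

Nash equilibrium: (A, Z)

Work:
Best responses:
  P1 vs X: payoffs [2, 3, 0] → best response B (payoff 3)
  P1 vs Y: payoffs [1, 2, 4] → best response C (payoff 4)
  P1 vs Z: payoffs [3, 3, 3] → best response A/B/C (payoff 3)
  P2 vs A: payoffs [2, 2, 2] → best response X/Y/Z (payoff 2)
  P2 vs B: payoffs [0, 1, 0] → best response Y (payoff 1)
  P2 vs C: payoffs [4, 0, 1] → best response X (payoff 4)
Mutual best responses: (A,Z) → Nash equilibria.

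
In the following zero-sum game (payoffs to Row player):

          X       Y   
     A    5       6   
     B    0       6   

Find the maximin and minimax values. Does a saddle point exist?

Maximin = 5, Minimax = 5, Saddle: True

Work:
Row minimums: [5, 0] → maximin = 5
Column maximums: [5, 6] → minimax = 5
Saddle point exists! Game value = 5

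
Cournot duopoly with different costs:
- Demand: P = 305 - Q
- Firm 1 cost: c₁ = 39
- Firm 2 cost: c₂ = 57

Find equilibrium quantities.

q₁* = 94.67, q₂* = 76.67

Work:
Reaction: q₁ = (305 - 39 - q₂)/2
Reaction: q₂ = (305 - 57 - q₁)/2
Solve simultaneously:
q₁* = (305 - 2×39 + 57)/3 = 94.67
q₂* = (305 - 2×57 + 39)/3 = 76.67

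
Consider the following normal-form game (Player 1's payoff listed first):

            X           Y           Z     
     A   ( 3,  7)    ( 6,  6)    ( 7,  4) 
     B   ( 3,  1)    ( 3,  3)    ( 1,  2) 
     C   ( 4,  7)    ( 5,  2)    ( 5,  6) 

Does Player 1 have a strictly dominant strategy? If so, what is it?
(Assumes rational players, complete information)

No strictly dominant strategy exists for Player 1

Work:
A strategy strictly dominates another if it gives a strictly higher payoff against every opponent action. Compare each pair of P1's strategies column-by-column:
  A vs B: [3 vs 3, 6 vs 3, 7 vs 1] → A does not strictly dominate B (column X: 3 ≤ 3)
  A vs C: [3 vs 4, 6 vs 5, 7 vs 5] → A does not strictly dominate C (column X: 3 ≤ 4)
  B vs A: [3 vs 3, 3 vs 6, 1 vs 7] → B does not strictly dominate A (column X: 3 ≤ 3)
  B vs C: [3 vs 4, 3 vs 5, 1 vs 5] → B does not strictly dominate C (column X: 3 ≤ 4)
  C vs A: [4 vs 3, 5 vs 6, 5 vs 7] → C does not strictly dominate A (column Y: 5 ≤ 6)
  C vs B: [4 vs 3, 5 vs 3, 5 vs 1] → C strictly dominates B
No single strategy strictly dominates all others → no strictly dominant strategy.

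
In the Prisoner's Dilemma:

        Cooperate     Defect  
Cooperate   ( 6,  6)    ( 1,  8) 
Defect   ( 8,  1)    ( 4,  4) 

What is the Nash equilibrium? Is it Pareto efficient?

(Defect, Defect) is NE; not Pareto efficient

Work:
Defect dominates Cooperate for both players:
If P2 cooperates: Defect (8) > Cooperate (6)
If P2 defects: Defect (4) > Cooperate (1)
NE: (Defect, Defect) with payoff (4, 4)
But (Cooperate, Cooperate) = (6, 6) Pareto dominates (4, 4)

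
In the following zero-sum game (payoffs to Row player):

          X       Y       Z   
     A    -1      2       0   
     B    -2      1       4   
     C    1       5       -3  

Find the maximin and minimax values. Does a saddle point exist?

Maximin = -1, Minimax = 1, Saddle: False

Work:
Row minimums: [-1, -2, -3] → maximin = -1
Column maximums: [1, 5, 4] → minimax = 1
No saddle point (maximin ≠ minimax). Mixed strategy needed.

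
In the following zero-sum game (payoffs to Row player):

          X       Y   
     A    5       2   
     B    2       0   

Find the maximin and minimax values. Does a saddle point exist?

Maximin = 2, Minimax = 2, Saddle: True

Work:
Row minimums: [2, 0] → maximin = 2
Column maximums: [5, 2] → minimax = 2
Saddle point exists! Game value = 2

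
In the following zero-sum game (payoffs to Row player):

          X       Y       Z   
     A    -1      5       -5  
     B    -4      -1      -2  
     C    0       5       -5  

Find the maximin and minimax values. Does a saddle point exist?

Maximin = -4, Minimax = -2, Saddle: False

Work:
Row minimums: [-5, -4, -5] → maximin = -4
Column maximums: [0, 5, -2] → minimax = -2
No saddle point (maximin ≠ minimax). Mixed strategy needed.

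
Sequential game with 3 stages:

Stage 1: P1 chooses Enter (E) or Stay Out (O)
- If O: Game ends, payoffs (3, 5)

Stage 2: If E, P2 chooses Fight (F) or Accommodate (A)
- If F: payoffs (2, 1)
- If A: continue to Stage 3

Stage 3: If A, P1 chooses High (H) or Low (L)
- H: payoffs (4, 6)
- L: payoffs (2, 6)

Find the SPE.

SPE: (E, A, H); Outcome (4, 6)

Work:
Stage 3: P1 chooses H (4 vs 2)
Stage 2: P2: F->1, A->6 (anticipating H). Choose A
Stage 1: P1: O->3, E->4 (anticipating A, H). Choose E
SPE path: E -> A -> H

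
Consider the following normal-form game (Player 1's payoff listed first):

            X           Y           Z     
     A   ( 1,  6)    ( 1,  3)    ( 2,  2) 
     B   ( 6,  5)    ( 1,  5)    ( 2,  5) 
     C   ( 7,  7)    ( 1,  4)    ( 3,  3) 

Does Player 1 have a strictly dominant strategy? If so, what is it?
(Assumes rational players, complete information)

No strictly dominant strategy exists for Player 1

Work:
A strategy strictly dominates another if it gives a strictly higher payoff against every opponent action. Compare each pair of P1's strategies column-by-column:
  A vs B: [1 vs 6, 1 vs 1, 2 vs 2] → A does not strictly dominate B (column X: 1 ≤ 6)
  A vs C: [1 vs 7, 1 vs 1, 2 vs 3] → A does not strictly dominate C (column X: 1 ≤ 7)
  B vs A: [6 vs 1, 1 vs 1, 2 vs 2] → B does not strictly dominate A (column Y: 1 ≤ 1)
  B vs C: [6 vs 7, 1 vs 1, 2 vs 3] → B does not strictly dominate C (column X: 6 ≤ 7)
  C vs A: [7 vs 1, 1 vs 1, 3 vs 2] → C does not strictly dominate A (column Y: 1 ≤ 1)
  C vs B: [7 vs 6, 1 vs 1, 3 vs 2] → C does not strictly dominate B (column Y: 1 ≤ 1)
No single strategy strictly dominates all others → no strictly dominant strategy.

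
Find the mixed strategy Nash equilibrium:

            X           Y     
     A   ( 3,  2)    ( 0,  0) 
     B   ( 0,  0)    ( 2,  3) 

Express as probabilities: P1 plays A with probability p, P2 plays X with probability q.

p = 0.6, q = 0.4

Work:
Find probabilities that make opponent indifferent:
P2 chooses q to make P1 indifferent between A and B
P1 chooses p to make P2 indifferent between X and Y
Mixed NE: P1 plays (A: 0.6, B: 0.4), P2 plays (X: 0.4, Y: 0.6)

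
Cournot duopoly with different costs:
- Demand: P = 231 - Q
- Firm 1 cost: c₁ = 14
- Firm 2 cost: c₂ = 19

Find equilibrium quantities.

q₁* = 74.0, q₂* = 69.0

Work:
Reaction: q₁ = (231 - 14 - q₂)/2
Reaction: q₂ = (231 - 19 - q₁)/2
Solve simultaneously:
q₁* = (231 - 2×14 + 19)/3 = 74.0
q₂* = (231 - 2×19 + 14)/3 = 69.0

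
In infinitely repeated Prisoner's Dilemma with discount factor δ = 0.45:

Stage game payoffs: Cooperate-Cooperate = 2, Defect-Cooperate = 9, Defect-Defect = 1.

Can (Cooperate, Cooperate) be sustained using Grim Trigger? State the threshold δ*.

δ* = 0.875; since δ = 0.45 < 0.875, cooperation cannot be sustained

Work:
For Grim Trigger:
Cooperate forever: 2/(1-δ)
Defect then punished: 9 + 1·δ/(1-δ)
Need: 2/(1-δ) ≥ 9 + 1·δ/(1-δ)
Solving: δ ≥ (T-R)/(T-P) = (9-2)/(9-1) = 0.875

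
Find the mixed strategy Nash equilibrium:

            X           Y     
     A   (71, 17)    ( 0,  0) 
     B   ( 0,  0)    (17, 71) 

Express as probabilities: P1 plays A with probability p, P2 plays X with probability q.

p = 0.8068, q = 0.1932

Work:
Find probabilities that make opponent indifferent:
P2 chooses q to make P1 indifferent between A and B
P1 chooses p to make P2 indifferent between X and Y
Mixed NE: P1 plays (A: 0.8068, B: 0.1932), P2 plays (X: 0.1932, Y: 0.8068)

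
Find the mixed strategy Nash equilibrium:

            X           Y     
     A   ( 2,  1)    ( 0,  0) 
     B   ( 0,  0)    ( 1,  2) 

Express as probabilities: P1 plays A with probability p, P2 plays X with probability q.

p = 0.6667, q = 0.3333

Work:
Find probabilities that make opponent indifferent:
P2 chooses q to make P1 indifferent between A and B
P1 chooses p to make P2 indifferent between X and Y
Mixed NE: P1 plays (A: 0.6667, B: 0.3333), P2 plays (X: 0.3333, Y: 0.6667)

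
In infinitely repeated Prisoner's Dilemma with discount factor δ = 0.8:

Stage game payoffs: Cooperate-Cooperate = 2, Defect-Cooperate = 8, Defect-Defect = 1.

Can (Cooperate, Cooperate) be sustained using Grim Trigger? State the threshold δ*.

δ* = 0.8571; since δ = 0.8 < 0.8571, cooperation cannot be sustained

Work:
For Grim Trigger:
Cooperate forever: 2/(1-δ)
Defect then punished: 8 + 1·δ/(1-δ)
Need: 2/(1-δ) ≥ 8 + 1·δ/(1-δ)
Solving: δ ≥ (T-R)/(T-P) = (8-2)/(8-1) = 0.8571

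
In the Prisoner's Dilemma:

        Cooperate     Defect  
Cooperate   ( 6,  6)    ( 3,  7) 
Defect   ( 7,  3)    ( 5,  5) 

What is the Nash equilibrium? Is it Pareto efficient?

(Defect, Defect) is NE; not Pareto efficient

Work:
Defect dominates Cooperate for both players:
If P2 cooperates: Defect (7) > Cooperate (6)
If P2 defects: Defect (5) > Cooperate (3)
NE: (Defect, Defect) with payoff (5, 5)
But (Cooperate, Cooperate) = (6, 6) Pareto dominates (5, 5)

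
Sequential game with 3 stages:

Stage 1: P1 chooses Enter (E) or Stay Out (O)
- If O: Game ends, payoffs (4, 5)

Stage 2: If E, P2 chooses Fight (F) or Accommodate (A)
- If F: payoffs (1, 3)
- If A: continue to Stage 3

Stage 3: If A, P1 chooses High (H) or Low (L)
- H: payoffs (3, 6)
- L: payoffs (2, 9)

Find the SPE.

SPE: (O, A, H); Outcome (4, 5)

Work:
Stage 3: P1 chooses H (3 vs 2)
Stage 2: P2: F->3, A->6 (anticipating H). Choose A
Stage 1: P1: O->4, E->3 (anticipating A, H). Choose O
SPE path: O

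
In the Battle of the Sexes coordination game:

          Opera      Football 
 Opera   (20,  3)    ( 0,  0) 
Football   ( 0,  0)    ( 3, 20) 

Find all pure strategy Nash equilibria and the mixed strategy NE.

Pure NE: (Opera, Opera) and (Football, Football); Mixed NE: p = 0.8696, q = 0.1304

Work:
Check pure NE:
(Opera, Opera): (20, 3) - no unilateral deviation beneficial
(Football, Football): (3, 20) - no unilateral deviation beneficial
Mixed NE: P1 plays Opera with p = 0.8696, P2 plays Opera with q = 0.1304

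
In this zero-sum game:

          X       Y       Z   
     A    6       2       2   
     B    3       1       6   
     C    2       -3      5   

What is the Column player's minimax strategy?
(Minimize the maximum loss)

Column should play Y, value = 2

Work:
Column player minimizes Row's maximum payoff:
Column X: max payoff to Row = 6
Column Y: max payoff to Row = 2
Column Z: max payoff to Row = 6
Minimum is 2, achieved by column Y.
Minimax strategy: Y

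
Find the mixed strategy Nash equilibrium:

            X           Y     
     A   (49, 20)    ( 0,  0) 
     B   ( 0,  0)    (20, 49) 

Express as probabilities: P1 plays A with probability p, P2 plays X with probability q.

p = 0.7101, q = 0.2899

Work:
Find probabilities that make opponent indifferent:
P2 chooses q to make P1 indifferent between A and B
P1 chooses p to make P2 indifferent between X and Y
Mixed NE: P1 plays (A: 0.7101, B: 0.2899), P2 plays (X: 0.2899, Y: 0.7101)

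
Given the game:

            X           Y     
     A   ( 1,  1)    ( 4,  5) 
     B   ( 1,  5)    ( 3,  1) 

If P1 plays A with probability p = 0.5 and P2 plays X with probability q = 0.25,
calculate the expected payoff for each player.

E[P1] = 2.875, E[P2] = 3.0

Work:
E[P1] = p·q·π₁(A,X) + p·(1-q)·π₁(A,Y) + (1-p)·q·π₁(B,X) + (1-p)·(1-q)·π₁(B,Y)
= 0.5·0.25·1 + 0.5·0.75·4 + 0.5·0.25·1 + 0.5·0.75·3
= 2.875

E[P2] = 3.0 (similar calculation)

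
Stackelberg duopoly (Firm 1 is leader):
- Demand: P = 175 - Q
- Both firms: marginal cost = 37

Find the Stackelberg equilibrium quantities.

q₁* (leader) = 69.0, q₂* (follower) = 34.5

Work:
Follower's reaction: q₂ = (a - c - q₁)/2
Leader substitutes: π₁ = q₁·(a - q₁ - (a-c-q₁)/2 - c)
FOC: q₁* = (175 - 37)/2 = 69.00
Then: q₂* = (175 - 37 - 69.0)/2 = 34.50
Leader has first-mover advantage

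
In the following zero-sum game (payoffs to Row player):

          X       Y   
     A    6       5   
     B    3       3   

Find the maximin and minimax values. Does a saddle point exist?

Maximin = 5, Minimax = 5, Saddle: True

Work:
Row minimums: [5, 3] → maximin = 5
Column maximums: [6, 5] → minimax = 5
Saddle point exists! Game value = 5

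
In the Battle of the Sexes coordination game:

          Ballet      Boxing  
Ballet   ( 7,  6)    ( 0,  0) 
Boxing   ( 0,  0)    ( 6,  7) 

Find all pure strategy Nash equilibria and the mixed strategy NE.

Pure NE: (Ballet, Ballet) and (Boxing, Boxing); Mixed NE: p = 0.5385, q = 0.4615

Work:
Check pure NE:
(Ballet, Ballet): (7, 6) - no unilateral deviation beneficial
(Boxing, Boxing): (6, 7) - no unilateral deviation beneficial
Mixed NE: P1 plays Ballet with p = 0.5385, P2 plays Ballet with q = 0.4615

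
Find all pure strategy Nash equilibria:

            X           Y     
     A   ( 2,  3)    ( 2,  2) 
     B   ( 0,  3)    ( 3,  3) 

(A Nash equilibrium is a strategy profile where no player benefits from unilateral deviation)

Nash equilibrium: (A, X), (B, Y)

Work:
Best responses:
  P1 vs X: payoffs [2, 0] → best response A (payoff 2)
  P1 vs Y: payoffs [2, 3] → best response B (payoff 3)
  P2 vs A: payoffs [3, 2] → best response X (payoff 3)
  P2 vs B: payoffs [3, 3] → best response X/Y (payoff 3)
Mutual best responses: (A,X), (B,Y) → Nash equilibria.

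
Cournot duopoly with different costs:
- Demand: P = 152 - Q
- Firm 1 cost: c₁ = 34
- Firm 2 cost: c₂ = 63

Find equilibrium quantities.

q₁* = 49.0, q₂* = 20.0

Work:
Reaction: q₁ = (152 - 34 - q₂)/2
Reaction: q₂ = (152 - 63 - q₁)/2
Solve simultaneously:
q₁* = (152 - 2×34 + 63)/3 = 49.0
q₂* = (152 - 2×63 + 34)/3 = 20.0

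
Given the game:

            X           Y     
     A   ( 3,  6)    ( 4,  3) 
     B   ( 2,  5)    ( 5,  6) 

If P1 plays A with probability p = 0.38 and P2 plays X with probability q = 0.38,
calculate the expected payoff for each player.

E[P1] = 3.7688, E[P2] = 5.0576

Work:
E[P1] = p·q·π₁(A,X) + p·(1-q)·π₁(A,Y) + (1-p)·q·π₁(B,X) + (1-p)·(1-q)·π₁(B,Y)
= 0.38·0.38·3 + 0.38·0.62·4 + 0.62·0.38·2 + 0.62·0.62·5
= 3.7688

E[P2] = 5.0576 (similar calculation)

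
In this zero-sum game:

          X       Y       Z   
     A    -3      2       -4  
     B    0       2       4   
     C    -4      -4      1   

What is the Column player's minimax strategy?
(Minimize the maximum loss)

Column should play X, value = 0

Work:
Column player minimizes Row's maximum payoff:
Column X: max payoff to Row = 0
Column Y: max payoff to Row = 2
Column Z: max payoff to Row = 4
Minimum is 0, achieved by column X.
Minimax strategy: X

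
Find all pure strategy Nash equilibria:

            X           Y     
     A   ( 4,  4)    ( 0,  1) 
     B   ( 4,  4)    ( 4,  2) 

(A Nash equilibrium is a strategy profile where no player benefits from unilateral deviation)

Nash equilibrium: (A, X), (B, X)

Work:
Best responses:
  P1 vs X: payoffs [4, 4] → best response A/B (payoff 4)
  P1 vs Y: payoffs [0, 4] → best response B (payoff 4)
  P2 vs A: payoffs [4, 1] → best response X (payoff 4)
  P2 vs B: payoffs [4, 2] → best response X (payoff 4)
Mutual best responses: (A,X), (B,X) → Nash equilibria.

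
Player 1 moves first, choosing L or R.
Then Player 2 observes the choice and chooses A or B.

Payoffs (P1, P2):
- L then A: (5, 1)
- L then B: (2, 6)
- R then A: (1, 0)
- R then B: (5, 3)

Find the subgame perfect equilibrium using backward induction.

P1 plays R, P2 plays B after L and B after R; Payoff (5, 3)

Work:
Backward induction:
After L: P2 chooses B → P1 gets 2
After R: P2 chooses B → P1 gets 5
P1 chooses R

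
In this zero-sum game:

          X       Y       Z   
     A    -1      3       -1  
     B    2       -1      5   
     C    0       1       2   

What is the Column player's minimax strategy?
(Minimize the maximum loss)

Column should play X, value = 2

Work:
Column player minimizes Row's maximum payoff:
Column X: max payoff to Row = 2
Column Y: max payoff to Row = 3
Column Z: max payoff to Row = 5
Minimum is 2, achieved by column X.
Minimax strategy: X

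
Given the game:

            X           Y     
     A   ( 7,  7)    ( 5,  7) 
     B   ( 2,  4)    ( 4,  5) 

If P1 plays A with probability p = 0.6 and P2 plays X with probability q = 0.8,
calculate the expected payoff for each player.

E[P1] = 4.92, E[P2] = 5.88

Work:
E[P1] = p·q·π₁(A,X) + p·(1-q)·π₁(A,Y) + (1-p)·q·π₁(B,X) + (1-p)·(1-q)·π₁(B,Y)
= 0.6·0.8·7 + 0.6·0.2·5 + 0.4·0.8·2 + 0.4·0.2·4
= 4.92

E[P2] = 5.88 (similar calculation)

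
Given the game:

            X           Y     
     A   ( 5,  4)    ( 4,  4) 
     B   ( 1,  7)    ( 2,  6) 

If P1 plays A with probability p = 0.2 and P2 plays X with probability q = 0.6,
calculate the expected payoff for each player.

E[P1] = 2.04, E[P2] = 6.08

Work:
E[P1] = p·q·π₁(A,X) + p·(1-q)·π₁(A,Y) + (1-p)·q·π₁(B,X) + (1-p)·(1-q)·π₁(B,Y)
= 0.2·0.6·5 + 0.2·0.4·4 + 0.8·0.6·1 + 0.8·0.4·2
= 2.04

E[P2] = 6.08 (similar calculation)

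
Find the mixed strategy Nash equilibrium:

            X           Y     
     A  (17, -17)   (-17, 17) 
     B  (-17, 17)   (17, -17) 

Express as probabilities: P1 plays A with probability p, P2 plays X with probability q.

p = 0.5, q = 0.5

Work:
Find probabilities that make opponent indifferent:
P2 chooses q to make P1 indifferent between A and B
P1 chooses p to make P2 indifferent between X and Y
Mixed NE: P1 plays (A: 0.5, B: 0.5), P2 plays (X: 0.5, Y: 0.5)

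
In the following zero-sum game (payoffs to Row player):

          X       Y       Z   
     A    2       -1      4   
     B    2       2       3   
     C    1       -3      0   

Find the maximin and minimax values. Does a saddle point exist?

Maximin = 2, Minimax = 2, Saddle: True

Work:
Row minimums: [-1, 2, -3] → maximin = 2
Column maximums: [2, 2, 4] → minimax = 2
Saddle point exists! Game value = 2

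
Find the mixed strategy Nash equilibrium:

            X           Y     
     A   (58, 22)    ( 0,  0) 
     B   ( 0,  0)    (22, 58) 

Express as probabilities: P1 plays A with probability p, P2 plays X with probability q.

p = 0.725, q = 0.275

Work:
Find probabilities that make opponent indifferent:
P2 chooses q to make P1 indifferent between A and B
P1 chooses p to make P2 indifferent between X and Y
Mixed NE: P1 plays (A: 0.725, B: 0.275), P2 plays (X: 0.275, Y: 0.725)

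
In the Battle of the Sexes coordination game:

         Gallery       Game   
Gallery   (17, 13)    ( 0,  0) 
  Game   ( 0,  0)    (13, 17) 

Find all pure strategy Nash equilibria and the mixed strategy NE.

Pure NE: (Gallery, Gallery) and (Game, Game); Mixed NE: p = 0.5667, q = 0.4333

Work:
Check pure NE:
(Gallery, Gallery): (17, 13) - no unilateral deviation beneficial
(Game, Game): (13, 17) - no unilateral deviation beneficial
Mixed NE: P1 plays Gallery with p = 0.5667, P2 plays Gallery with q = 0.4333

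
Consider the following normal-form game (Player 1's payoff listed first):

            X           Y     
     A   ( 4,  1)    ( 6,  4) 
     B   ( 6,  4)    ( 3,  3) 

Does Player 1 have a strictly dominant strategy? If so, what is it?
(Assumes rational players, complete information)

No strictly dominant strategy exists for Player 1

Work:
A strategy strictly dominates another if it gives a strictly higher payoff against every opponent action. Compare each pair of P1's strategies column-by-column:
  A vs B: [4 vs 6, 6 vs 3] → A does not strictly dominate B (column X: 4 ≤ 6)
  B vs A: [6 vs 4, 3 vs 6] → B does not strictly dominate A (column Y: 3 ≤ 6)
No single strategy strictly dominates all others → no strictly dominant strategy.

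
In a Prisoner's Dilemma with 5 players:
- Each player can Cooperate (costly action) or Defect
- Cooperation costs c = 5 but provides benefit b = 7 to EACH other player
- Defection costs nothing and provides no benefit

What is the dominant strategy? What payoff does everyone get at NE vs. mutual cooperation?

Dominant: Defect; NE payoff = 0; Coop payoff = 23

Work:
Defect dominates (saves cost c = 5, benefit to others is external)
NE: All defect → everyone gets 0
If all cooperate: each receives (4)×7 - 5 = 23
Social dilemma: 23 > 0 but NE gives 0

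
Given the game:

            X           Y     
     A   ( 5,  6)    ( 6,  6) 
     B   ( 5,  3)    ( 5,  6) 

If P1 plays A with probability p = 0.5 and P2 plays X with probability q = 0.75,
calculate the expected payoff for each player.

E[P1] = 5.125, E[P2] = 4.875

Work:
E[P1] = p·q·π₁(A,X) + p·(1-q)·π₁(A,Y) + (1-p)·q·π₁(B,X) + (1-p)·(1-q)·π₁(B,Y)
= 0.5·0.75·5 + 0.5·0.25·6 + 0.5·0.75·5 + 0.5·0.25·5
= 5.125

E[P2] = 4.875 (similar calculation)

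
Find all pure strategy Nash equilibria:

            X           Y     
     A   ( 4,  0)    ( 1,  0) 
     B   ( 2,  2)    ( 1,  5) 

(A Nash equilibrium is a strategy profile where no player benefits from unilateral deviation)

Nash equilibrium: (A, X), (A, Y), (B, Y)

Work:
Best responses:
  P1 vs X: payoffs [4, 2] → best response A (payoff 4)
  P1 vs Y: payoffs [1, 1] → best response A/B (payoff 1)
  P2 vs A: payoffs [0, 0] → best response X/Y (payoff 0)
  P2 vs B: payoffs [2, 5] → best response Y (payoff 5)
Mutual best responses: (A,X), (A,Y), (B,Y) → Nash equilibria.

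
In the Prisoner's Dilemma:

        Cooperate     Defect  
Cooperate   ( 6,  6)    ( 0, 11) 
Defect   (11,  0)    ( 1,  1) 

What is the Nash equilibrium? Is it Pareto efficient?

(Defect, Defect) is NE; not Pareto efficient

Work:
Defect dominates Cooperate for both players:
If P2 cooperates: Defect (11) > Cooperate (6)
If P2 defects: Defect (1) > Cooperate (0)
NE: (Defect, Defect) with payoff (1, 1)
But (Cooperate, Cooperate) = (6, 6) Pareto dominates (1, 1)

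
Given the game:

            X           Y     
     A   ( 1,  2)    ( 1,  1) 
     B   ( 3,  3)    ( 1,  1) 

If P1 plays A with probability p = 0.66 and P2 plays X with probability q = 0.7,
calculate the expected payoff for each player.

E[P1] = 1.476, E[P2] = 1.938

Work:
E[P1] = p·q·π₁(A,X) + p·(1-q)·π₁(A,Y) + (1-p)·q·π₁(B,X) + (1-p)·(1-q)·π₁(B,Y)
= 0.66·0.7·1 + 0.66·0.3·1 + 0.34·0.7·3 + 0.34·0.3·1
= 1.476

E[P2] = 1.938 (similar calculation)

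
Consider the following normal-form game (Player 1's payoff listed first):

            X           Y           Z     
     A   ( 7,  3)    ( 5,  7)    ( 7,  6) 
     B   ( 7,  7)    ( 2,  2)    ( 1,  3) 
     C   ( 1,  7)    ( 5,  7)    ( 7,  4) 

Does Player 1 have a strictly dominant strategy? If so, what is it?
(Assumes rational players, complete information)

No strictly dominant strategy exists for Player 1

Work:
A strategy strictly dominates another if it gives a strictly higher payoff against every opponent action. Compare each pair of P1's strategies column-by-column:
  A vs B: [7 vs 7, 5 vs 2, 7 vs 1] → A does not strictly dominate B (column X: 7 ≤ 7)
  A vs C: [7 vs 1, 5 vs 5, 7 vs 7] → A does not strictly dominate C (column Y: 5 ≤ 5)
  B vs A: [7 vs 7, 2 vs 5, 1 vs 7] → B does not strictly dominate A (column X: 7 ≤ 7)
  B vs C: [7 vs 1, 2 vs 5, 1 vs 7] → B does not strictly dominate C (column Y: 2 ≤ 5)
  C vs A: [1 vs 7, 5 vs 5, 7 vs 7] → C does not strictly dominate A (column X: 1 ≤ 7)
  C vs B: [1 vs 7, 5 vs 2, 7 vs 1] → C does not strictly dominate B (column X: 1 ≤ 7)
No single strategy strictly dominates all others → no strictly dominant strategy.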